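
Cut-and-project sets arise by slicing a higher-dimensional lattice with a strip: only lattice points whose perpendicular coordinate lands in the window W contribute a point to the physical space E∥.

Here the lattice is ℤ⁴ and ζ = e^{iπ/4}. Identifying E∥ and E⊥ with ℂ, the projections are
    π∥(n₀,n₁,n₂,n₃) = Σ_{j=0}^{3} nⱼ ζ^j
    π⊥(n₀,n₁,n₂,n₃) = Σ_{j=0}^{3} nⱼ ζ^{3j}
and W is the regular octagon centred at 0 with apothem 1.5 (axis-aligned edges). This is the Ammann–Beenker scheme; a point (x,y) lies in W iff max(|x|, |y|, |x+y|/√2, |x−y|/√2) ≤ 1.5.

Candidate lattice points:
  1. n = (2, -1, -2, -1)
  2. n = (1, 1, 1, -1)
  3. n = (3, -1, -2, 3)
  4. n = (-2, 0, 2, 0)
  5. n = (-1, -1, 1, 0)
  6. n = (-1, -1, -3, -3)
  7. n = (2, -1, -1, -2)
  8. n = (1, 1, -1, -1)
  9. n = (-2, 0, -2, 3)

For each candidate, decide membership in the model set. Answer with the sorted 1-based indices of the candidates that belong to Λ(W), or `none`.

2, 8

Internal map: ζ^{3j} for j=0..3 gives (1,0), (−√2/2,√2/2), (0,−1), (√2/2,√2/2).
#1 (2, -1, -2, -1): internal (2.000000, 0.585786); octagon support 2.000000 vs apothem 1.5 → ∉ W
#2 (1, 1, 1, -1): internal (-0.414214, -1.000000); octagon support 1.000000 vs apothem 1.5 → ∈ W
#3 (3, -1, -2, 3): internal (5.828427, 3.414214); octagon support 6.535534 vs apothem 1.5 → ∉ W
#4 (-2, 0, 2, 0): internal (-2.000000, -2.000000); octagon support 2.828427 vs apothem 1.5 → ∉ W
#5 (-1, -1, 1, 0): internal (-0.292893, -1.707107); octagon support 1.707107 vs apothem 1.5 → ∉ W
#6 (-1, -1, -3, -3): internal (-2.414214, 0.171573); octagon support 2.414214 vs apothem 1.5 → ∉ W
#7 (2, -1, -1, -2): internal (1.292893, -1.121320); octagon support 1.707107 vs apothem 1.5 → ∉ W
#8 (1, 1, -1, -1): internal (-0.414214, 1.000000); octagon support 1.000000 vs apothem 1.5 → ∈ W
#9 (-2, 0, -2, 3): internal (0.121320, 4.121320); octagon support 4.121320 vs apothem 1.5 → ∉ W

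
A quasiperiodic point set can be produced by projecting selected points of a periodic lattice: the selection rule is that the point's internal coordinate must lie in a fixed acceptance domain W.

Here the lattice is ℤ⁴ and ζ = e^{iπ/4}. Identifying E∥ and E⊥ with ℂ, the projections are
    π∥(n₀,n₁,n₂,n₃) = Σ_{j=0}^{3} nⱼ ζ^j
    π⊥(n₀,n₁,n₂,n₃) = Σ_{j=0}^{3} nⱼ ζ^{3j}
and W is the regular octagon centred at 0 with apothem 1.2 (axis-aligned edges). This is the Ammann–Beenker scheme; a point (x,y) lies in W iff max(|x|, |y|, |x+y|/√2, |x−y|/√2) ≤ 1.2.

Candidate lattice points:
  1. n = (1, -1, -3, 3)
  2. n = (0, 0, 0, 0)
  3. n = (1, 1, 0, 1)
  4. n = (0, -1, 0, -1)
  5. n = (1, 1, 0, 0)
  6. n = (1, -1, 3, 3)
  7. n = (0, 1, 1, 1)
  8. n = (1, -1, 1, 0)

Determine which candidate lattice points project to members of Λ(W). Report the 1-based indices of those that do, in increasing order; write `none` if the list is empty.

2, 5, 7

With ζ = e^{iπ/4} the internal vectors are ζ^0,ζ^3,ζ^6,ζ^9.
#1 (1, -1, -3, 3): internal (3.82843, 4.41421); octagon support 5.82843 vs apothem 1.2 → ∉ W
#2 (0, 0, 0, 0): internal (0.00000, 0.00000); octagon support 0.00000 vs apothem 1.2 → ∈ W
#3 (1, 1, 0, 1): internal (1.00000, 1.41421); octagon support 1.70711 vs apothem 1.2 → ∉ W
#4 (0, -1, 0, -1): internal (0.00000, -1.41421); octagon support 1.41421 vs apothem 1.2 → ∉ W
#5 (1, 1, 0, 0): internal (0.29289, 0.70711); octagon support 0.70711 vs apothem 1.2 → ∈ W
#6 (1, -1, 3, 3): internal (3.82843, -1.58579); octagon support 3.82843 vs apothem 1.2 → ∉ W
#7 (0, 1, 1, 1): internal (0.00000, 0.41421); octagon support 0.41421 vs apothem 1.2 → ∈ W
#8 (1, -1, 1, 0): internal (1.70711, -1.70711); octagon support 2.41421 vs apothem 1.2 → ∉ W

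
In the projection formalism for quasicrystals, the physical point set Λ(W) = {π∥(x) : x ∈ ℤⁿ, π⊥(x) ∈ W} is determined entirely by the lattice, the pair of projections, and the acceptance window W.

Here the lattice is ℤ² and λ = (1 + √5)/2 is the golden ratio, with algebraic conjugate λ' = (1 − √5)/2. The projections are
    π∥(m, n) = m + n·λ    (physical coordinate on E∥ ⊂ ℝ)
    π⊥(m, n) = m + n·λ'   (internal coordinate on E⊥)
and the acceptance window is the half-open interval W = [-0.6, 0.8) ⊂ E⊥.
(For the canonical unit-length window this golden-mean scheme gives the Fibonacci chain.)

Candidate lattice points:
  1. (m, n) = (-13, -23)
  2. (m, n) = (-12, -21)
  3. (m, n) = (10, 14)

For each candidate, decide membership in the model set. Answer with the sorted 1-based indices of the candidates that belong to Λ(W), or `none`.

λ' = (1−√5)/2 ≈ -0.618034.
#1 (-13,-23): internal coord -13 + (-23)·λ' = +1.214782; +1.214782 ∉ [-0.6, 0.8) → out
#2 (-12,-21): internal coord -12 + (-21)·λ' = +0.978714; +0.978714 ∉ [-0.6, 0.8) → out
#3 (10,14): internal coord 10 + (14)·λ' = +1.347524; +1.347524 ∉ [-0.6, 0.8) → out

none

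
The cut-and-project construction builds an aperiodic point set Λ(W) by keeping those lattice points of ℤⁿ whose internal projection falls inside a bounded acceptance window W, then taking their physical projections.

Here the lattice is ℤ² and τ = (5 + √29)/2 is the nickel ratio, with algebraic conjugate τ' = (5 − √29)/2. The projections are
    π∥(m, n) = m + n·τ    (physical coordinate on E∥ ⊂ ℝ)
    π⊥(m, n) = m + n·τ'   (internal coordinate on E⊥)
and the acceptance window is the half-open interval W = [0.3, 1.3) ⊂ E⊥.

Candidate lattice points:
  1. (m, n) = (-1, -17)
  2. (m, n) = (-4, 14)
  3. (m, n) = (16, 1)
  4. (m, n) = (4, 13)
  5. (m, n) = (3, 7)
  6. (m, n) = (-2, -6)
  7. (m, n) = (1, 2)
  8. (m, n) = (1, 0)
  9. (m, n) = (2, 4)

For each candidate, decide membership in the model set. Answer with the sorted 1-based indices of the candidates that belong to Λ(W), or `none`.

Compute τ' = (5−√29)/2 = -0.19258, so π⊥(m,n) = m -0.19258·n.
[1] lift (-1,-17): star map gives 2.27390; window check 0.3 ≤ 2.27390 < 1.3 is false → out
[2] lift (-4,14): star map gives -6.69615; window check 0.3 ≤ -6.69615 < 1.3 is false → out
[3] lift (16,1): star map gives 15.80742; window check 0.3 ≤ 15.80742 < 1.3 is false → out
[4] lift (4,13): star map gives 1.49643; window check 0.3 ≤ 1.49643 < 1.3 is false → out
[5] lift (3,7): star map gives 1.65192; window check 0.3 ≤ 1.65192 < 1.3 is false → out
[6] lift (-2,-6): star map gives -0.84451; window check 0.3 ≤ -0.84451 < 1.3 is false → out
[7] lift (1,2): star map gives 0.61484; window check 0.3 ≤ 0.61484 < 1.3 is true → IN Λ
[8] lift (1,0): star map gives 1.00000; window check 0.3 ≤ 1.00000 < 1.3 is true → IN Λ
[9] lift (2,4): star map gives 1.22967; window check 0.3 ≤ 1.22967 < 1.3 is true → IN Λ

7, 8, 9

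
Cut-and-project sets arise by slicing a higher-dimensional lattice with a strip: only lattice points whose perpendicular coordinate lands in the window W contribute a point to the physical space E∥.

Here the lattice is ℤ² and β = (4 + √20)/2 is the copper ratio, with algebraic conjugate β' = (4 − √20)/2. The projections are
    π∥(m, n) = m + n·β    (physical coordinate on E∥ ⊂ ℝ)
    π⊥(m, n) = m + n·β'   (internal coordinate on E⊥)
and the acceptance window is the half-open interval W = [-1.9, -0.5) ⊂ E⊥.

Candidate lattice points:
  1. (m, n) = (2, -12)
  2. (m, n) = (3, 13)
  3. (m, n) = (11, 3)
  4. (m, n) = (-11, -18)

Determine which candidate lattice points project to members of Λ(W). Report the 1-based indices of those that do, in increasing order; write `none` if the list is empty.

Compute β' = (4−√20)/2 = -0.236068, so π⊥(m,n) = m -0.236068·n.
candidate 1: (m,n)=(2,-12) → π∥ = 2-12·β ≈ -48.832816, π⊥ = 2-12·β' ≈ 4.832816 ∉ [-1.9, -0.5) ⇒ out
candidate 2: (m,n)=(3,13) → π∥ = 3+13·β ≈ 58.068884, π⊥ = 3+13·β' ≈ -0.068884 ∉ [-1.9, -0.5) ⇒ out
candidate 3: (m,n)=(11,3) → π∥ = 11+3·β ≈ 23.708204, π⊥ = 11+3·β' ≈ 10.291796 ∉ [-1.9, -0.5) ⇒ out
candidate 4: (m,n)=(-11,-18) → π∥ = -11-18·β ≈ -87.249224, π⊥ = -11-18·β' ≈ -6.750776 ∉ [-1.9, -0.5) ⇒ out

none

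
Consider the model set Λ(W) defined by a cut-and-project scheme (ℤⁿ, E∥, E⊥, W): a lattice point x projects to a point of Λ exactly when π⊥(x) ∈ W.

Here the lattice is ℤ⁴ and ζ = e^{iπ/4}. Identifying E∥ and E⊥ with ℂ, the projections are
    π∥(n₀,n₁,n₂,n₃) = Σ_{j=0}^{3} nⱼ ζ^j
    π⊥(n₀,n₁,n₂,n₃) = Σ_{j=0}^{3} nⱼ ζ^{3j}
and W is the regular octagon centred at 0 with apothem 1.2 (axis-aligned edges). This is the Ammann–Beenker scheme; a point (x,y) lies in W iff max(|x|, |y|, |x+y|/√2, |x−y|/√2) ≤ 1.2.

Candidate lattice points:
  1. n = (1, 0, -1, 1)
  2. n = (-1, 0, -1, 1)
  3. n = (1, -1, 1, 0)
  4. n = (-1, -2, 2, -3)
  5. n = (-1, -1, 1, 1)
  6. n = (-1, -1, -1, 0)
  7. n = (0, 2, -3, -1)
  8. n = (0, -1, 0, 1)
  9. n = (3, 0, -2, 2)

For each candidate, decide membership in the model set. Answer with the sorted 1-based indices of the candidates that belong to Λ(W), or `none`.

5, 6

With ζ = e^{iπ/4} the internal vectors are ζ^0,ζ^3,ζ^6,ζ^9.
#1 (1, 0, -1, 1): internal (1.707107, 1.707107); octagon support 2.414214 vs apothem 1.2 → ∉ W
#2 (-1, 0, -1, 1): internal (-0.292893, 1.707107); octagon support 1.707107 vs apothem 1.2 → ∉ W
#3 (1, -1, 1, 0): internal (1.707107, -1.707107); octagon support 2.414214 vs apothem 1.2 → ∉ W
#4 (-1, -2, 2, -3): internal (-1.707107, -5.535534); octagon support 5.535534 vs apothem 1.2 → ∉ W
#5 (-1, -1, 1, 1): internal (0.414214, -1.000000); octagon support 1.000000 vs apothem 1.2 → ∈ W
#6 (-1, -1, -1, 0): internal (-0.292893, 0.292893); octagon support 0.414214 vs apothem 1.2 → ∈ W
#7 (0, 2, -3, -1): internal (-2.121320, 3.707107); octagon support 4.121320 vs apothem 1.2 → ∉ W
#8 (0, -1, 0, 1): internal (1.414214, 0.000000); octagon support 1.414214 vs apothem 1.2 → ∉ W
#9 (3, 0, -2, 2): internal (4.414214, 3.414214); octagon support 5.535534 vs apothem 1.2 → ∉ W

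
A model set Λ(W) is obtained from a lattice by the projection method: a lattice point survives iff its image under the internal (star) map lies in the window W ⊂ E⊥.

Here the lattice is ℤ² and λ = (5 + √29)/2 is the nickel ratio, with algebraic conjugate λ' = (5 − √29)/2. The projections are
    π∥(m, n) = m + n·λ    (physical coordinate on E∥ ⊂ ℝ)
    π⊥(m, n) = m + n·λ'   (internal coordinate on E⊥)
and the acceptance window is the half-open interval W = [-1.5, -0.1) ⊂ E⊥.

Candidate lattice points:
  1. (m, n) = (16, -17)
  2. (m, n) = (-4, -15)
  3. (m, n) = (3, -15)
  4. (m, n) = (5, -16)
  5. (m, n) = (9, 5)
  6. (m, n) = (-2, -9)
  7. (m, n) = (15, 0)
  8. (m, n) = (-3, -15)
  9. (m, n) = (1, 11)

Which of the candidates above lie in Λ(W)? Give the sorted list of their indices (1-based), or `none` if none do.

Numerically λ ≈ 5.19258 and λ' = −1/λ ≈ -0.19258.
candidate 1: (m,n)=(16,-17) → π∥ = 16-17·λ ≈ -72.27390, π⊥ = 16-17·λ' ≈ 19.27390 ∉ [-1.5, -0.1) ⇒ out
candidate 2: (m,n)=(-4,-15) → π∥ = -4-15·λ ≈ -81.88874, π⊥ = -4-15·λ' ≈ -1.11126 ∈ [-1.5, -0.1) ⇒ IN Λ
candidate 3: (m,n)=(3,-15) → π∥ = 3-15·λ ≈ -74.88874, π⊥ = 3-15·λ' ≈ 5.88874 ∉ [-1.5, -0.1) ⇒ out
candidate 4: (m,n)=(5,-16) → π∥ = 5-16·λ ≈ -78.08132, π⊥ = 5-16·λ' ≈ 8.08132 ∉ [-1.5, -0.1) ⇒ out
candidate 5: (m,n)=(9,5) → π∥ = 9+5·λ ≈ 34.96291, π⊥ = 9+5·λ' ≈ 8.03709 ∉ [-1.5, -0.1) ⇒ out
candidate 6: (m,n)=(-2,-9) → π∥ = -2-9·λ ≈ -48.73324, π⊥ = -2-9·λ' ≈ -0.26676 ∈ [-1.5, -0.1) ⇒ IN Λ
candidate 7: (m,n)=(15,0) → π∥ = 15+0·λ ≈ 15.00000, π⊥ = 15+0·λ' ≈ 15.00000 ∉ [-1.5, -0.1) ⇒ out
candidate 8: (m,n)=(-3,-15) → π∥ = -3-15·λ ≈ -80.88874, π⊥ = -3-15·λ' ≈ -0.11126 ∈ [-1.5, -0.1) ⇒ IN Λ
candidate 9: (m,n)=(1,11) → π∥ = 1+11·λ ≈ 58.11841, π⊥ = 1+11·λ' ≈ -1.11841 ∈ [-1.5, -0.1) ⇒ IN Λ

2, 6, 8, 9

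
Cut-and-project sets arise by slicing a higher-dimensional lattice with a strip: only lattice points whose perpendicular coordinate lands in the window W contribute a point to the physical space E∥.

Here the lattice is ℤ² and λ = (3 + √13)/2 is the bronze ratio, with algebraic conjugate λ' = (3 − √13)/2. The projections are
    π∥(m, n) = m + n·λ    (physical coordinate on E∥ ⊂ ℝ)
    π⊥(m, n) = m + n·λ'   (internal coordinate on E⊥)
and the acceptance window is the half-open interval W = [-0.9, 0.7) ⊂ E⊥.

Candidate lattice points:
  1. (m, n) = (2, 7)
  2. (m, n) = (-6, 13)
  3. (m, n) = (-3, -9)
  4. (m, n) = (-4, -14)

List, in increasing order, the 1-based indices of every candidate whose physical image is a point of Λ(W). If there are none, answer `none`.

1, 3, 4

λ' = (3−√13)/2 ≈ -0.3028.
candidate 1: (m,n)=(2,7) → π∥ = 2+7·λ ≈ 25.1194, π⊥ = 2+7·λ' ≈ -0.1194 ∈ [-0.9, 0.7) ⇒ IN Λ
candidate 2: (m,n)=(-6,13) → π∥ = -6+13·λ ≈ 36.9361, π⊥ = -6+13·λ' ≈ -9.9361 ∉ [-0.9, 0.7) ⇒ out
candidate 3: (m,n)=(-3,-9) → π∥ = -3-9·λ ≈ -32.7250, π⊥ = -3-9·λ' ≈ -0.2750 ∈ [-0.9, 0.7) ⇒ IN Λ
candidate 4: (m,n)=(-4,-14) → π∥ = -4-14·λ ≈ -50.2389, π⊥ = -4-14·λ' ≈ 0.2389 ∈ [-0.9, 0.7) ⇒ IN Λ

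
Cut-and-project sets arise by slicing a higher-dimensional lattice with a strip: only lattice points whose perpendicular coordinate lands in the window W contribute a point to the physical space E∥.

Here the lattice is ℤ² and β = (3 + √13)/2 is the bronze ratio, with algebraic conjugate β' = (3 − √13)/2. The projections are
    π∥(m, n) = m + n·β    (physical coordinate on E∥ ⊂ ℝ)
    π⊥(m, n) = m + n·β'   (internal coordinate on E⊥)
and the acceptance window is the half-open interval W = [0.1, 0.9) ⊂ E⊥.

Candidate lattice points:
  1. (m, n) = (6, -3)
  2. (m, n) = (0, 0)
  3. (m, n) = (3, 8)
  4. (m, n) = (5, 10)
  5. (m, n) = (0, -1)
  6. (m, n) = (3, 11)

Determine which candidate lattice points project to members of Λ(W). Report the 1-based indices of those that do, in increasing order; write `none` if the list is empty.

Numerically β ≈ 3.302776 and β' = −1/β ≈ -0.302776.
[1] lift (6,-3): star map gives 6.908327; window check 0.1 ≤ 6.908327 < 0.9 is false → out
[2] lift (0,0): star map gives 0.000000; window check 0.1 ≤ 0.000000 < 0.9 is false → out
[3] lift (3,8): star map gives 0.577795; window check 0.1 ≤ 0.577795 < 0.9 is true → IN Λ
[4] lift (5,10): star map gives 1.972244; window check 0.1 ≤ 1.972244 < 0.9 is false → out
[5] lift (0,-1): star map gives 0.302776; window check 0.1 ≤ 0.302776 < 0.9 is true → IN Λ
[6] lift (3,11): star map gives -0.330532; window check 0.1 ≤ -0.330532 < 0.9 is false → out

3, 5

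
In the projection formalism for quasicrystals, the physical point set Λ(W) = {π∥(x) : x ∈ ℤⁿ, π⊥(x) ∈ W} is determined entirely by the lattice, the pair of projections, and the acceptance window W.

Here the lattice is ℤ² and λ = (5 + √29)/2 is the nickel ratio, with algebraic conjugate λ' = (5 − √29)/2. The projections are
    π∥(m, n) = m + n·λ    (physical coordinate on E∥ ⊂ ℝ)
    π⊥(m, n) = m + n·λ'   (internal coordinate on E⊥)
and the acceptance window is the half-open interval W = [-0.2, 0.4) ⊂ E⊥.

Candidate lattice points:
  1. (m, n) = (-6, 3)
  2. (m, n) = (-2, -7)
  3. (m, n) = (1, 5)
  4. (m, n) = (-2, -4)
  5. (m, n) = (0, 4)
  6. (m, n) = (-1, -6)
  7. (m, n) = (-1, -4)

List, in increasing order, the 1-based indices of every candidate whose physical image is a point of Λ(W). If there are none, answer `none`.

3, 6

λ' = (5−√29)/2 ≈ -0.19258.
[1] lift (-6,3): star map gives -6.57775; window check -0.2 ≤ -6.57775 < 0.4 is false → out
[2] lift (-2,-7): star map gives -0.65192; window check -0.2 ≤ -0.65192 < 0.4 is false → out
[3] lift (1,5): star map gives 0.03709; window check -0.2 ≤ 0.03709 < 0.4 is true → IN Λ
[4] lift (-2,-4): star map gives -1.22967; window check -0.2 ≤ -1.22967 < 0.4 is false → out
[5] lift (0,4): star map gives -0.77033; window check -0.2 ≤ -0.77033 < 0.4 is false → out
[6] lift (-1,-6): star map gives 0.15549; window check -0.2 ≤ 0.15549 < 0.4 is true → IN Λ
[7] lift (-1,-4): star map gives -0.22967; window check -0.2 ≤ -0.22967 < 0.4 is false → out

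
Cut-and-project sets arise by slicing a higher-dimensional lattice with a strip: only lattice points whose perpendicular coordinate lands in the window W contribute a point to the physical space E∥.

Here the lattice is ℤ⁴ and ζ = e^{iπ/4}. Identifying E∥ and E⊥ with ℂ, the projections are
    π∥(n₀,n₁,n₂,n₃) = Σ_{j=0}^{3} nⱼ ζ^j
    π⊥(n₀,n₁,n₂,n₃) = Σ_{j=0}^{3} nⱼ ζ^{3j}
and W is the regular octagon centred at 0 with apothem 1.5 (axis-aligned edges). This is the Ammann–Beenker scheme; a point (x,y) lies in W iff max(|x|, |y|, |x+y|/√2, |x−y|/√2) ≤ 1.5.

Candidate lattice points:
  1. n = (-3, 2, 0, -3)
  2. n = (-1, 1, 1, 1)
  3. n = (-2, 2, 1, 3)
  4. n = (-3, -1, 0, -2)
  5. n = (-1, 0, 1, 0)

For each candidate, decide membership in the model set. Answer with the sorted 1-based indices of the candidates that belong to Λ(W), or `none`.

Internal map: ζ^{3j} for j=0..3 gives (1,0), (−√2/2,√2/2), (0,−1), (√2/2,√2/2).
#1 (-3, 2, 0, -3): internal (-6.53553, -0.70711); octagon support 6.53553 vs apothem 1.5 → ∉ W
#2 (-1, 1, 1, 1): internal (-1.00000, 0.41421); octagon support 1.00000 vs apothem 1.5 → ∈ W
#3 (-2, 2, 1, 3): internal (-1.29289, 2.53553); octagon support 2.70711 vs apothem 1.5 → ∉ W
#4 (-3, -1, 0, -2): internal (-3.70711, -2.12132); octagon support 4.12132 vs apothem 1.5 → ∉ W
#5 (-1, 0, 1, 0): internal (-1.00000, -1.00000); octagon support 1.41421 vs apothem 1.5 → ∈ W

2, 5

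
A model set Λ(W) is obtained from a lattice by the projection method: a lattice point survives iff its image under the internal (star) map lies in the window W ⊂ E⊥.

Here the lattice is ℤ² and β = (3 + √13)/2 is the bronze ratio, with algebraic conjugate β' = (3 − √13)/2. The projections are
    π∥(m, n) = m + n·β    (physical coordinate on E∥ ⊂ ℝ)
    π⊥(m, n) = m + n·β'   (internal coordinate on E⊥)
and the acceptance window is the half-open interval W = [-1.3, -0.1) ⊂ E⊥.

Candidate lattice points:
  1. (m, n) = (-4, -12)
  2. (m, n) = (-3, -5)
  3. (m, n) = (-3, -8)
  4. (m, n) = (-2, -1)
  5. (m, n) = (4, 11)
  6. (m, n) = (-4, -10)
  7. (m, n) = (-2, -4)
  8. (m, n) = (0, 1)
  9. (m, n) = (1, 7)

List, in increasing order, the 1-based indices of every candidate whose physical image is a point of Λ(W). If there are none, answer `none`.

1, 3, 6, 7, 8, 9

Numerically β ≈ 3.302776 and β' = −1/β ≈ -0.302776.
[1] lift (-4,-12): star map gives -0.366692; window check -1.3 ≤ -0.366692 < -0.1 is true → IN Λ
[2] lift (-3,-5): star map gives -1.486122; window check -1.3 ≤ -1.486122 < -0.1 is false → out
[3] lift (-3,-8): star map gives -0.577795; window check -1.3 ≤ -0.577795 < -0.1 is true → IN Λ
[4] lift (-2,-1): star map gives -1.697224; window check -1.3 ≤ -1.697224 < -0.1 is false → out
[5] lift (4,11): star map gives 0.669468; window check -1.3 ≤ 0.669468 < -0.1 is false → out
[6] lift (-4,-10): star map gives -0.972244; window check -1.3 ≤ -0.972244 < -0.1 is true → IN Λ
[7] lift (-2,-4): star map gives -0.788897; window check -1.3 ≤ -0.788897 < -0.1 is true → IN Λ
[8] lift (0,1): star map gives -0.302776; window check -1.3 ≤ -0.302776 < -0.1 is true → IN Λ
[9] lift (1,7): star map gives -1.119429; window check -1.3 ≤ -1.119429 < -0.1 is true → IN Λ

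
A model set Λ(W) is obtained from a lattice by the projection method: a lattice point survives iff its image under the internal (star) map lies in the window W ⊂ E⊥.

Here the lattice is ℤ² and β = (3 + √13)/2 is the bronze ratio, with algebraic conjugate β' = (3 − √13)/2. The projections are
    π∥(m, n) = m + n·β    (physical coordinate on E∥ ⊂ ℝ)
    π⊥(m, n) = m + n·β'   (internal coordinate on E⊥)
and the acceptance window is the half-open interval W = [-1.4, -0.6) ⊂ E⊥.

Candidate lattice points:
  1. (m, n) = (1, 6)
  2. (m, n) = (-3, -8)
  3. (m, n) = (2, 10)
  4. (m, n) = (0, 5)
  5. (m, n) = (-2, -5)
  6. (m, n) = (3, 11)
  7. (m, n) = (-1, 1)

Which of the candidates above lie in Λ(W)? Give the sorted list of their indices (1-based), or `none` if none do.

Compute β' = (3−√13)/2 = -0.30278, so π⊥(m,n) = m -0.30278·n.
candidate 1: (m,n)=(1,6) → π∥ = 1+6·β ≈ 20.81665, π⊥ = 1+6·β' ≈ -0.81665 ∈ [-1.4, -0.6) ⇒ IN Λ
candidate 2: (m,n)=(-3,-8) → π∥ = -3-8·β ≈ -29.42221, π⊥ = -3-8·β' ≈ -0.57779 ∉ [-1.4, -0.6) ⇒ out
candidate 3: (m,n)=(2,10) → π∥ = 2+10·β ≈ 35.02776, π⊥ = 2+10·β' ≈ -1.02776 ∈ [-1.4, -0.6) ⇒ IN Λ
candidate 4: (m,n)=(0,5) → π∥ = 0+5·β ≈ 16.51388, π⊥ = 0+5·β' ≈ -1.51388 ∉ [-1.4, -0.6) ⇒ out
candidate 5: (m,n)=(-2,-5) → π∥ = -2-5·β ≈ -18.51388, π⊥ = -2-5·β' ≈ -0.48612 ∉ [-1.4, -0.6) ⇒ out
candidate 6: (m,n)=(3,11) → π∥ = 3+11·β ≈ 39.33053, π⊥ = 3+11·β' ≈ -0.33053 ∉ [-1.4, -0.6) ⇒ out
candidate 7: (m,n)=(-1,1) → π∥ = -1+1·β ≈ 2.30278, π⊥ = -1+1·β' ≈ -1.30278 ∈ [-1.4, -0.6) ⇒ IN Λ

1, 3, 7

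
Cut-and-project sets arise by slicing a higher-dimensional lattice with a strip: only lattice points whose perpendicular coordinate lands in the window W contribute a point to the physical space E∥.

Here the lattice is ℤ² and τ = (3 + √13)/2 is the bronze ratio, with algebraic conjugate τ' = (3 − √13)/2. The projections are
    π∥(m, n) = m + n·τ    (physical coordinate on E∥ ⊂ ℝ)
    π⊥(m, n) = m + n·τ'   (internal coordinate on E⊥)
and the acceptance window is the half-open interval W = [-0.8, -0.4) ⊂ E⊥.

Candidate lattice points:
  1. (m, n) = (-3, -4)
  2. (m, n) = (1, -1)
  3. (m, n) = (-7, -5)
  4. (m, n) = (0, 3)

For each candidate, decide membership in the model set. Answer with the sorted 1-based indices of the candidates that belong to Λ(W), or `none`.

Numerically τ ≈ 3.30278 and τ' = −1/τ ≈ -0.30278.
candidate 1: (m,n)=(-3,-4) → π∥ = -3-4·τ ≈ -16.21110, π⊥ = -3-4·τ' ≈ -1.78890 ∉ [-0.8, -0.4) ⇒ out
candidate 2: (m,n)=(1,-1) → π∥ = 1-1·τ ≈ -2.30278, π⊥ = 1-1·τ' ≈ 1.30278 ∉ [-0.8, -0.4) ⇒ out
candidate 3: (m,n)=(-7,-5) → π∥ = -7-5·τ ≈ -23.51388, π⊥ = -7-5·τ' ≈ -5.48612 ∉ [-0.8, -0.4) ⇒ out
candidate 4: (m,n)=(0,3) → π∥ = 0+3·τ ≈ 9.90833, π⊥ = 0+3·τ' ≈ -0.90833 ∉ [-0.8, -0.4) ⇒ out

none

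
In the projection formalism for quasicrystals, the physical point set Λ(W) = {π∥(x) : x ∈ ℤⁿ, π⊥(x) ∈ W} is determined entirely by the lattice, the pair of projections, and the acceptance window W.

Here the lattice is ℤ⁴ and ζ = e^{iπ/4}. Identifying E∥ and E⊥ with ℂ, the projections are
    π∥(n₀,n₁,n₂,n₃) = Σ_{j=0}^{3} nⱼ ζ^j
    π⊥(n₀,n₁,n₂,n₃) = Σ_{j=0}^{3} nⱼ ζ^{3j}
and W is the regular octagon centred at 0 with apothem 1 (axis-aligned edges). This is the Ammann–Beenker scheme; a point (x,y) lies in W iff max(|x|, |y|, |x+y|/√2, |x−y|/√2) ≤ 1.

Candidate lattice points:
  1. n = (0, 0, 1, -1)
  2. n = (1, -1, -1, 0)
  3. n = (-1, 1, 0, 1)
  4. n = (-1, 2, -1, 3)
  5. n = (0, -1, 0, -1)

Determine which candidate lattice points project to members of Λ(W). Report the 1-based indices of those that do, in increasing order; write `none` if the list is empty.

none

Internal map: ζ^{3j} for j=0..3 gives (1,0), (−√2/2,√2/2), (0,−1), (√2/2,√2/2).
#1 (0, 0, 1, -1): internal (-0.707107, -1.707107); octagon support 1.707107 vs apothem 1 → ∉ W
#2 (1, -1, -1, 0): internal (1.707107, 0.292893); octagon support 1.707107 vs apothem 1 → ∉ W
#3 (-1, 1, 0, 1): internal (-1.000000, 1.414214); octagon support 1.707107 vs apothem 1 → ∉ W
#4 (-1, 2, -1, 3): internal (-0.292893, 4.535534); octagon support 4.535534 vs apothem 1 → ∉ W
#5 (0, -1, 0, -1): internal (0.000000, -1.414214); octagon support 1.414214 vs apothem 1 → ∉ W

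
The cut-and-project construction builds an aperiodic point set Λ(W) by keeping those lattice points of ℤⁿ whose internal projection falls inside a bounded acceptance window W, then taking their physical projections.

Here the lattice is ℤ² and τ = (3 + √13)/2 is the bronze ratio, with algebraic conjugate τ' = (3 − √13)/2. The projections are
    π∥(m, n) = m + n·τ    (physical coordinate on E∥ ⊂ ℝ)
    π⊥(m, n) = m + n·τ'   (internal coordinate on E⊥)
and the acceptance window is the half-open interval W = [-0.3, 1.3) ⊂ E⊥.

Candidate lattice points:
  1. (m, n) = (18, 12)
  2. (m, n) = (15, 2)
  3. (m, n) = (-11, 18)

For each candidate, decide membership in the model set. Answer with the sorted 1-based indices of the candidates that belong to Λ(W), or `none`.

Numerically τ ≈ 3.30278 and τ' = −1/τ ≈ -0.30278.
candidate 1: (m,n)=(18,12) → π∥ = 18+12·τ ≈ 57.63331, π⊥ = 18+12·τ' ≈ 14.36669 ∉ [-0.3, 1.3) ⇒ out
candidate 2: (m,n)=(15,2) → π∥ = 15+2·τ ≈ 21.60555, π⊥ = 15+2·τ' ≈ 14.39445 ∉ [-0.3, 1.3) ⇒ out
candidate 3: (m,n)=(-11,18) → π∥ = -11+18·τ ≈ 48.44996, π⊥ = -11+18·τ' ≈ -16.44996 ∉ [-0.3, 1.3) ⇒ out

none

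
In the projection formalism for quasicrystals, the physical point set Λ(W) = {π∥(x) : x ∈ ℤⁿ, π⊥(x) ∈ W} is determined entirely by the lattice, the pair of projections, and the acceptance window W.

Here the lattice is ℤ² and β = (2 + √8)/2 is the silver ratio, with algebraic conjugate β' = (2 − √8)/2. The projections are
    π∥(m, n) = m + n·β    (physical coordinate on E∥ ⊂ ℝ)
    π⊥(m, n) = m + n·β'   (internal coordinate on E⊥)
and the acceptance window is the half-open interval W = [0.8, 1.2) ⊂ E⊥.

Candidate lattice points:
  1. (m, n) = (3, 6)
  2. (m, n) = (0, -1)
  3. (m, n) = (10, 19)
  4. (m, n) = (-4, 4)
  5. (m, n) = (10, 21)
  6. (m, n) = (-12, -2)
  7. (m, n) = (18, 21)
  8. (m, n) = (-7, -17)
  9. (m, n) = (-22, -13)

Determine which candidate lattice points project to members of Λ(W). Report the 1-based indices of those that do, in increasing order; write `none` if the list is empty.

none

Compute β' = (2−√8)/2 = -0.4142, so π⊥(m,n) = m -0.4142·n.
#1 (3,6): internal coord 3 + (6)·β' = +0.5147; +0.5147 ∉ [0.8, 1.2) → out
#2 (0,-1): internal coord 0 + (-1)·β' = +0.4142; +0.4142 ∉ [0.8, 1.2) → out
#3 (10,19): internal coord 10 + (19)·β' = +2.1299; +2.1299 ∉ [0.8, 1.2) → out
#4 (-4,4): internal coord -4 + (4)·β' = -5.6569; -5.6569 ∉ [0.8, 1.2) → out
#5 (10,21): internal coord 10 + (21)·β' = +1.3015; +1.3015 ∉ [0.8, 1.2) → out
#6 (-12,-2): internal coord -12 + (-2)·β' = -11.1716; -11.1716 ∉ [0.8, 1.2) → out
#7 (18,21): internal coord 18 + (21)·β' = +9.3015; +9.3015 ∉ [0.8, 1.2) → out
#8 (-7,-17): internal coord -7 + (-17)·β' = +0.0416; +0.0416 ∉ [0.8, 1.2) → out
#9 (-22,-13): internal coord -22 + (-13)·β' = -16.6152; -16.6152 ∉ [0.8, 1.2) → out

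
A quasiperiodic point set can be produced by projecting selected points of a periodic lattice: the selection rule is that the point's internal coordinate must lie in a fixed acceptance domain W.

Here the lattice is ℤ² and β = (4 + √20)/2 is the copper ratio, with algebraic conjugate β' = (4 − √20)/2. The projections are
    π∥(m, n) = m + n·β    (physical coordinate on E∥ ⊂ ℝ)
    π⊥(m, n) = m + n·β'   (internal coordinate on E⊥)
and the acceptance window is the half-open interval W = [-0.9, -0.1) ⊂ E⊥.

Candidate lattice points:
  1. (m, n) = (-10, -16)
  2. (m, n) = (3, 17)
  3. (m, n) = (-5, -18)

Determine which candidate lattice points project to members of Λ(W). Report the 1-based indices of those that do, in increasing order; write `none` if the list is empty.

Numerically β ≈ 4.236068 and β' = −1/β ≈ -0.236068.
#1 (-10,-16): internal coord -10 + (-16)·β' = -6.222912; -6.222912 ∉ [-0.9, -0.1) → out
#2 (3,17): internal coord 3 + (17)·β' = -1.013156; -1.013156 ∉ [-0.9, -0.1) → out
#3 (-5,-18): internal coord -5 + (-18)·β' = -0.750776; -0.750776 ∈ [-0.9, -0.1) → IN Λ

3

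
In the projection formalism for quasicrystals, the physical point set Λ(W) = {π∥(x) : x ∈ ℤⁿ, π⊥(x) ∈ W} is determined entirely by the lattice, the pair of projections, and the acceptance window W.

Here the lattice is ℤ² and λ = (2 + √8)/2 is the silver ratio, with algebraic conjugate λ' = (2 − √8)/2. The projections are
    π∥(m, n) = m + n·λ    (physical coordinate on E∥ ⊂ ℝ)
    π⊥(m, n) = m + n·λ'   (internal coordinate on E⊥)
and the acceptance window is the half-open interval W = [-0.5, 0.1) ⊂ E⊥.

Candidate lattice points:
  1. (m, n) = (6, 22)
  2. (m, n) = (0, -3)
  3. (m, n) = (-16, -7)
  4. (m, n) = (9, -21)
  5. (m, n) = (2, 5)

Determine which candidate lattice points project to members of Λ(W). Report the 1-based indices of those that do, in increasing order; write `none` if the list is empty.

5

Compute λ' = (2−√8)/2 = -0.41421, so π⊥(m,n) = m -0.41421·n.
candidate 1: (m,n)=(6,22) → π∥ = 6+22·λ ≈ 59.11270, π⊥ = 6+22·λ' ≈ -3.11270 ∉ [-0.5, 0.1) ⇒ out
candidate 2: (m,n)=(0,-3) → π∥ = 0-3·λ ≈ -7.24264, π⊥ = 0-3·λ' ≈ 1.24264 ∉ [-0.5, 0.1) ⇒ out
candidate 3: (m,n)=(-16,-7) → π∥ = -16-7·λ ≈ -32.89949, π⊥ = -16-7·λ' ≈ -13.10051 ∉ [-0.5, 0.1) ⇒ out
candidate 4: (m,n)=(9,-21) → π∥ = 9-21·λ ≈ -41.69848, π⊥ = 9-21·λ' ≈ 17.69848 ∉ [-0.5, 0.1) ⇒ out
candidate 5: (m,n)=(2,5) → π∥ = 2+5·λ ≈ 14.07107, π⊥ = 2+5·λ' ≈ -0.07107 ∈ [-0.5, 0.1) ⇒ IN Λ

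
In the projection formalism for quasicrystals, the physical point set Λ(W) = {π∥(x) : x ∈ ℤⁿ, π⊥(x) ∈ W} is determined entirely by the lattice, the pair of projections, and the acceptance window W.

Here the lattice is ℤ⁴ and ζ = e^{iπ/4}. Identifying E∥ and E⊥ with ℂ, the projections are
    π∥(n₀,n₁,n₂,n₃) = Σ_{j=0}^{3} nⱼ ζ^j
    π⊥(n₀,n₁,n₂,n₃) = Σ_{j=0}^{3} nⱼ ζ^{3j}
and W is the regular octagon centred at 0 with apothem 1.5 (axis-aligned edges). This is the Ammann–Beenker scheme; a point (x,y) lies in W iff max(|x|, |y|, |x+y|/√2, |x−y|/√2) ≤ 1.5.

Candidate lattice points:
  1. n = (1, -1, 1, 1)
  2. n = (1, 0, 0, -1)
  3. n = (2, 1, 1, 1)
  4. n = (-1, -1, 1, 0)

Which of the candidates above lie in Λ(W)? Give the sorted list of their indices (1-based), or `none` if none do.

2

Internal map: ζ^{3j} for j=0..3 gives (1,0), (−√2/2,√2/2), (0,−1), (√2/2,√2/2).
#1 (1, -1, 1, 1): internal (2.4142, -1.0000); octagon support 2.4142 vs apothem 1.5 → ∉ W
#2 (1, 0, 0, -1): internal (0.2929, -0.7071); octagon support 0.7071 vs apothem 1.5 → ∈ W
#3 (2, 1, 1, 1): internal (2.0000, 0.4142); octagon support 2.0000 vs apothem 1.5 → ∉ W
#4 (-1, -1, 1, 0): internal (-0.2929, -1.7071); octagon support 1.7071 vs apothem 1.5 → ∉ W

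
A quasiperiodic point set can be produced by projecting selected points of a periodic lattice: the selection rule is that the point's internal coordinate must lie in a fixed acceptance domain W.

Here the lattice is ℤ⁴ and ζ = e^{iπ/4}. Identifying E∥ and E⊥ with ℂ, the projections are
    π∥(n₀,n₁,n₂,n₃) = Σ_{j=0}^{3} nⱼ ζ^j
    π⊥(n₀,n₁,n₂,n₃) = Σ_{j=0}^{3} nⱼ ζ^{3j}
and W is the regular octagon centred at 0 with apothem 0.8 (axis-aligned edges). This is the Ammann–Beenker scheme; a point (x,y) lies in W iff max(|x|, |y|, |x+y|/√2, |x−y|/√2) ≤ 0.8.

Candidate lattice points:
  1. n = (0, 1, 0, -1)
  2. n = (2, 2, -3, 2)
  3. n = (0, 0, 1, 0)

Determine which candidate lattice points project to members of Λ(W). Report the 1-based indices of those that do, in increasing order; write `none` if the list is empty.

π⊥(n) = n₀ + n₁ζ³ + n₂ζ⁶ + n₃ζ⁹ where ζ = e^{iπ/4}.
candidate 1: n = (0, 1, 0, -1) → π⊥ ≈ (-1.414214, +0.000000); max(|x|,|y|,|x±y|/√2) = 1.414214 > 0.8 ⇒ ∉ W
candidate 2: n = (2, 2, -3, 2) → π⊥ ≈ (+2.000000, +5.828427); max(|x|,|y|,|x±y|/√2) = 5.828427 > 0.8 ⇒ ∉ W
candidate 3: n = (0, 0, 1, 0) → π⊥ ≈ (+0.000000, -1.000000); max(|x|,|y|,|x±y|/√2) = 1.000000 > 0.8 ⇒ ∉ W

none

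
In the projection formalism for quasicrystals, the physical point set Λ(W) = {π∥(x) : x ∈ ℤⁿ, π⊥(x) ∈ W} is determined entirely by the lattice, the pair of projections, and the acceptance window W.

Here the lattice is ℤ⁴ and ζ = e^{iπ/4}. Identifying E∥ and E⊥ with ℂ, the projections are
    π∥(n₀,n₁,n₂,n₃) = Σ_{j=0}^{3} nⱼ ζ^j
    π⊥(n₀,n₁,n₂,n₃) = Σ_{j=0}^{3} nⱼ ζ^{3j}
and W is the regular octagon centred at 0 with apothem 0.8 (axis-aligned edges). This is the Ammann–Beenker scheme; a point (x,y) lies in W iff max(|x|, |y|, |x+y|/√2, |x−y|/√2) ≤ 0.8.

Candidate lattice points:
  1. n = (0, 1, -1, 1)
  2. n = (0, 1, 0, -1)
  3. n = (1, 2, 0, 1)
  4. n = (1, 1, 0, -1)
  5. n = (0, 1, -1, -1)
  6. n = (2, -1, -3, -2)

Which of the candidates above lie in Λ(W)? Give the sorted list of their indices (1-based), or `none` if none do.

4

Internal map: ζ^{3j} for j=0..3 gives (1,0), (−√2/2,√2/2), (0,−1), (√2/2,√2/2).
#1 (0, 1, -1, 1): internal (0.000000, 2.414214); octagon support 2.414214 vs apothem 0.8 → ∉ W
#2 (0, 1, 0, -1): internal (-1.414214, 0.000000); octagon support 1.414214 vs apothem 0.8 → ∉ W
#3 (1, 2, 0, 1): internal (0.292893, 2.121320); octagon support 2.121320 vs apothem 0.8 → ∉ W
#4 (1, 1, 0, -1): internal (-0.414214, 0.000000); octagon support 0.414214 vs apothem 0.8 → ∈ W
#5 (0, 1, -1, -1): internal (-1.414214, 1.000000); octagon support 1.707107 vs apothem 0.8 → ∉ W
#6 (2, -1, -3, -2): internal (1.292893, 0.878680); octagon support 1.535534 vs apothem 0.8 → ∉ W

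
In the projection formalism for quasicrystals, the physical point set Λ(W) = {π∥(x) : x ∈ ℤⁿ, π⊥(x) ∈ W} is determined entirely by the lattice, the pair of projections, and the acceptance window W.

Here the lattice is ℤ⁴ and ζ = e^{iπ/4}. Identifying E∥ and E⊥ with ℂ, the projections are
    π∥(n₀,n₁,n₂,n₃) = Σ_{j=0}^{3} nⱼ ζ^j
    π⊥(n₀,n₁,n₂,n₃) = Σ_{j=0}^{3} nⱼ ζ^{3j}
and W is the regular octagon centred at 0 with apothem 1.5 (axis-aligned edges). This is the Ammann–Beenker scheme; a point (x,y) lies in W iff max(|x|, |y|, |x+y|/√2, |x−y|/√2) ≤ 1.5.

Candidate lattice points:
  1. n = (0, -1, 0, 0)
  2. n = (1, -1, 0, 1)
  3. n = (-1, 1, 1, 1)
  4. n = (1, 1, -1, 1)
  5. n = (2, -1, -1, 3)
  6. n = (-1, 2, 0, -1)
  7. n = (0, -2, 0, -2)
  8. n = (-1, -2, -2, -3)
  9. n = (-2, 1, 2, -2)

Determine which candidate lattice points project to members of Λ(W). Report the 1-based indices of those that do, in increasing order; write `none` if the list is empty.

π⊥(n) = n₀ + n₁ζ³ + n₂ζ⁶ + n₃ζ⁹ where ζ = e^{iπ/4}.
#1 (0, -1, 0, 0): internal (0.7071, -0.7071); octagon support 1.0000 vs apothem 1.5 → ∈ W
#2 (1, -1, 0, 1): internal (2.4142, 0.0000); octagon support 2.4142 vs apothem 1.5 → ∉ W
#3 (-1, 1, 1, 1): internal (-1.0000, 0.4142); octagon support 1.0000 vs apothem 1.5 → ∈ W
#4 (1, 1, -1, 1): internal (1.0000, 2.4142); octagon support 2.4142 vs apothem 1.5 → ∉ W
#5 (2, -1, -1, 3): internal (4.8284, 2.4142); octagon support 5.1213 vs apothem 1.5 → ∉ W
#6 (-1, 2, 0, -1): internal (-3.1213, 0.7071); octagon support 3.1213 vs apothem 1.5 → ∉ W
#7 (0, -2, 0, -2): internal (0.0000, -2.8284); octagon support 2.8284 vs apothem 1.5 → ∉ W
#8 (-1, -2, -2, -3): internal (-1.7071, -1.5355); octagon support 2.2929 vs apothem 1.5 → ∉ W
#9 (-2, 1, 2, -2): internal (-4.1213, -2.7071); octagon support 4.8284 vs apothem 1.5 → ∉ W

1, 3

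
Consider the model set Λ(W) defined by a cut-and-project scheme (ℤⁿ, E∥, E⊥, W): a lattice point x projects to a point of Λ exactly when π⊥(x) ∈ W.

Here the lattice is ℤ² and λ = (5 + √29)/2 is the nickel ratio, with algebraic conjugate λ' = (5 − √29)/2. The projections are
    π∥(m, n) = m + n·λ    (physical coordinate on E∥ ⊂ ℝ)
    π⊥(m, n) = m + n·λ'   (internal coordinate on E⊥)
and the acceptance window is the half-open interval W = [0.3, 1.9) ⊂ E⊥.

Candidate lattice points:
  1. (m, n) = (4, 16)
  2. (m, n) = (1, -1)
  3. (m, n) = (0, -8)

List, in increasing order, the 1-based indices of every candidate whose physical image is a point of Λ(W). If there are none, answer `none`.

λ' = (5−√29)/2 ≈ -0.192582.
candidate 1: (m,n)=(4,16) → π∥ = 4+16·λ ≈ 87.081318, π⊥ = 4+16·λ' ≈ 0.918682 ∈ [0.3, 1.9) ⇒ IN Λ
candidate 2: (m,n)=(1,-1) → π∥ = 1-1·λ ≈ -4.192582, π⊥ = 1-1·λ' ≈ 1.192582 ∈ [0.3, 1.9) ⇒ IN Λ
candidate 3: (m,n)=(0,-8) → π∥ = 0-8·λ ≈ -41.540659, π⊥ = 0-8·λ' ≈ 1.540659 ∈ [0.3, 1.9) ⇒ IN Λ

1, 2, 3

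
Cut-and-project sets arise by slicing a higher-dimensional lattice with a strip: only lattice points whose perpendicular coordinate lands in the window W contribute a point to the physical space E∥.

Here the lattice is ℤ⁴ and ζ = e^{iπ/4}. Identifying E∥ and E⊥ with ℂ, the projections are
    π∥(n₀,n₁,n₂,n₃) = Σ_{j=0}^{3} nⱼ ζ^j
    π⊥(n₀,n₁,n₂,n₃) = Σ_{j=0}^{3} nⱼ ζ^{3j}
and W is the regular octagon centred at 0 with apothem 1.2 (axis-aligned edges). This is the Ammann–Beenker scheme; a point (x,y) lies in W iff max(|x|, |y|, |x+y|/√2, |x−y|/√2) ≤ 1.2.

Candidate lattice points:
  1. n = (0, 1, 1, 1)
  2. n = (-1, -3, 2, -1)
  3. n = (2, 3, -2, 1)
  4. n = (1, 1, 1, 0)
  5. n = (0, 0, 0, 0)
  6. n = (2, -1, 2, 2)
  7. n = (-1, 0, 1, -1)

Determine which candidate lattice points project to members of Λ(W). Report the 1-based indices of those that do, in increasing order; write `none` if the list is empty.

π⊥(n) = n₀ + n₁ζ³ + n₂ζ⁶ + n₃ζ⁹ where ζ = e^{iπ/4}.
#1 (0, 1, 1, 1): internal (0.00000, 0.41421); octagon support 0.41421 vs apothem 1.2 → ∈ W
#2 (-1, -3, 2, -1): internal (0.41421, -4.82843); octagon support 4.82843 vs apothem 1.2 → ∉ W
#3 (2, 3, -2, 1): internal (0.58579, 4.82843); octagon support 4.82843 vs apothem 1.2 → ∉ W
#4 (1, 1, 1, 0): internal (0.29289, -0.29289); octagon support 0.41421 vs apothem 1.2 → ∈ W
#5 (0, 0, 0, 0): internal (0.00000, 0.00000); octagon support 0.00000 vs apothem 1.2 → ∈ W
#6 (2, -1, 2, 2): internal (4.12132, -1.29289); octagon support 4.12132 vs apothem 1.2 → ∉ W
#7 (-1, 0, 1, -1): internal (-1.70711, -1.70711); octagon support 2.41421 vs apothem 1.2 → ∉ W

1, 4, 5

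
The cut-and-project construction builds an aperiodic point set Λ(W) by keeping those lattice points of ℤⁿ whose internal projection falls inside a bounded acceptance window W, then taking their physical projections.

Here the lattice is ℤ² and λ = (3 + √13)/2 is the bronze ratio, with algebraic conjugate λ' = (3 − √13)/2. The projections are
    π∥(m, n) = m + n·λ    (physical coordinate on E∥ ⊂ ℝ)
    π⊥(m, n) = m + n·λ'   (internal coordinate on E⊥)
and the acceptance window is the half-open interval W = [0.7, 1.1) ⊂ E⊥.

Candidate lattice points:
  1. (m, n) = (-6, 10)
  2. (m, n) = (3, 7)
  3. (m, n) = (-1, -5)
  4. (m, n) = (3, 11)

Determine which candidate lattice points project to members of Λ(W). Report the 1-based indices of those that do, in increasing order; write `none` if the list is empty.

Numerically λ ≈ 3.30278 and λ' = −1/λ ≈ -0.30278.
#1 (-6,10): internal coord -6 + (10)·λ' = -9.02776; -9.02776 ∉ [0.7, 1.1) → out
#2 (3,7): internal coord 3 + (7)·λ' = +0.88057; +0.88057 ∈ [0.7, 1.1) → IN Λ
#3 (-1,-5): internal coord -1 + (-5)·λ' = +0.51388; +0.51388 ∉ [0.7, 1.1) → out
#4 (3,11): internal coord 3 + (11)·λ' = -0.33053; -0.33053 ∉ [0.7, 1.1) → out

2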